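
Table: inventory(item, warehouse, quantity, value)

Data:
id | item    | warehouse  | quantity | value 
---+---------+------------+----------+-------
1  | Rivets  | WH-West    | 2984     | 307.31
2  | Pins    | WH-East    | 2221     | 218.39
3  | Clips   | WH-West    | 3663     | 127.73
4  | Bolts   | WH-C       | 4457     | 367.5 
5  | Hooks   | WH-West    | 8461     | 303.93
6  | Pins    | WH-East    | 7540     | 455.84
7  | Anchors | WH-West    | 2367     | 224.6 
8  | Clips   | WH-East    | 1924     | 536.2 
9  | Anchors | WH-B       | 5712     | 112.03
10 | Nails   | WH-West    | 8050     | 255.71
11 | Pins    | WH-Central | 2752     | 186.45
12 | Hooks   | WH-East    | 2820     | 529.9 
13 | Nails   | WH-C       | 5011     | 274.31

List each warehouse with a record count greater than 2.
SELECT warehouse, COUNT(*) as cnt
FROM inventory
GROUP BY warehouse
HAVING COUNT(*) > 2

Result:
  WH-East: 4
  WH-West: 5

Note: HAVING filters groups after aggregation, WHERE filters rows before.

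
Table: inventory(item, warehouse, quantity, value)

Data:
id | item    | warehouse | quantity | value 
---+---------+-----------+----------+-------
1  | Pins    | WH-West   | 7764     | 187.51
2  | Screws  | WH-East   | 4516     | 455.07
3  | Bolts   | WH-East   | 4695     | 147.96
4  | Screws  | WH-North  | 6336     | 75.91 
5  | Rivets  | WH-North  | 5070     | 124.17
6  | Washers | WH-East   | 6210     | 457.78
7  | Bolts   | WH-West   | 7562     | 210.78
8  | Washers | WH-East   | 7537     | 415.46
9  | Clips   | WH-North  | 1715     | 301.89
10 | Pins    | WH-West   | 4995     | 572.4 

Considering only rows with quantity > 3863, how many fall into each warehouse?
SELECT warehouse, COUNT(*)
FROM inventory
WHERE quantity > 3863
GROUP BY warehouse

Note: WHERE filters rows before grouping.

Result:
  WH-East: 4
  WH-North: 2
  WH-West: 3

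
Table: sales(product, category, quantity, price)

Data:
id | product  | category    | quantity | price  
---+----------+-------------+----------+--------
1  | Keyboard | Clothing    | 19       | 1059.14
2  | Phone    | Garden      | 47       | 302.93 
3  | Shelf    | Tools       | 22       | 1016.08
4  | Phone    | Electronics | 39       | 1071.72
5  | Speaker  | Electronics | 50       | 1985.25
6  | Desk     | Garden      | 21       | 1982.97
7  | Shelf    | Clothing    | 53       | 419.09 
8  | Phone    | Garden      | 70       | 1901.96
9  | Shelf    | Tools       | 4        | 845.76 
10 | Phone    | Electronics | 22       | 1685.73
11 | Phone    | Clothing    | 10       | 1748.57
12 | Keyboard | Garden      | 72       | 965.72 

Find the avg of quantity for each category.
SELECT category, AVG(quantity) as result
FROM sales
GROUP BY category

Result:
  Clothing: 27.33
  Electronics: 37.00
  Garden: 52.50
  Tools: 13.00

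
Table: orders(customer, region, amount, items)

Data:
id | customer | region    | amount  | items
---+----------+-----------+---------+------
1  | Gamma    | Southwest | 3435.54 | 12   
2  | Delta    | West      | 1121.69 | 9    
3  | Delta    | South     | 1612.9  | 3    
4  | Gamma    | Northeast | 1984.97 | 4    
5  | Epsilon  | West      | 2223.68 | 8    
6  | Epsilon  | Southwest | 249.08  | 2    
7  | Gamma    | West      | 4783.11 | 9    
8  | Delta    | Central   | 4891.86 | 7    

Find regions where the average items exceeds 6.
SELECT region, AVG(items)
FROM orders
GROUP BY region
HAVING AVG(items) > 6

Result:
  Central: avg=7.00
  Southwest: avg=7.00
  West: avg=8.67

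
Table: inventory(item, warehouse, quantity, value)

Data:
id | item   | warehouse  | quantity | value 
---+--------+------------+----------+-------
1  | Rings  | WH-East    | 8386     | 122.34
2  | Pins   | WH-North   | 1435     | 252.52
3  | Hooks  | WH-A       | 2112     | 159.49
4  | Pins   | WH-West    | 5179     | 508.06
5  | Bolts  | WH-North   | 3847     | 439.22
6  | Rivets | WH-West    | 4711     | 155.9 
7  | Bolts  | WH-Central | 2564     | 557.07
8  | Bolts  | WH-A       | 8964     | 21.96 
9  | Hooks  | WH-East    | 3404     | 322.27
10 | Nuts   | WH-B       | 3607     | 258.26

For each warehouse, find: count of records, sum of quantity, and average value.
SELECT warehouse,
       COUNT(*) as cnt,
       SUM(quantity) as total_quantity,
       AVG(value) as avg_value
FROM inventory
GROUP BY warehouse

Result:
  WH-A: 2 records, 11076 total quantity, 90.73 avg value
  WH-B: 1 records, 3607 total quantity, 258.26 avg value
  WH-Central: 1 records, 2564 total quantity, 557.07 avg value
  WH-East: 2 records, 11790 total quantity, 222.31 avg value
  WH-North: 2 records, 5282 total quantity, 345.87 avg value
  WH-West: 2 records, 9890 total quantity, 331.98 avg value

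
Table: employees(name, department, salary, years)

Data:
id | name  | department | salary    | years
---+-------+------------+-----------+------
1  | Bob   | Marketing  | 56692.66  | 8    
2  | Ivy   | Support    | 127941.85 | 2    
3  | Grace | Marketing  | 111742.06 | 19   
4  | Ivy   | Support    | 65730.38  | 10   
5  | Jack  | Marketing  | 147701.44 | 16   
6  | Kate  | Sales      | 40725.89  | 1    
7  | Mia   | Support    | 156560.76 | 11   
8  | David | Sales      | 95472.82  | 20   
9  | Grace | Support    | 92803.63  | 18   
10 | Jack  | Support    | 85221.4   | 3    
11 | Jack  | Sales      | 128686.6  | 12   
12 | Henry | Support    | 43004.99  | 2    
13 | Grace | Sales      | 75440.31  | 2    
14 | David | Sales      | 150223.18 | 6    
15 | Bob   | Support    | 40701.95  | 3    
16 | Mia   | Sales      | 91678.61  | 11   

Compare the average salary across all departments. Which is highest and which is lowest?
SELECT department, AVG(salary)
FROM employees
GROUP BY department
ORDER BY AVG(salary)

All groups:
  Support: 87423.57
  Sales: 97037.90
  Marketing: 105378.72

Highest: Marketing (105378.72)
Lowest: Support (87423.57)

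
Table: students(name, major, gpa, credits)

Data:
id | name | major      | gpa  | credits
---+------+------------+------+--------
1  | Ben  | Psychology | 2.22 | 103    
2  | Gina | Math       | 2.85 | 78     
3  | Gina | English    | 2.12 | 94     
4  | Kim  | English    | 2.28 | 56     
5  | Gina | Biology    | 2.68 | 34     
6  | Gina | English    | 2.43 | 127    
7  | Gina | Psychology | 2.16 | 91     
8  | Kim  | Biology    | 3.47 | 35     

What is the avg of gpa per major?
SELECT major, AVG(gpa) as result
FROM students
GROUP BY major

Result:
  Biology: 3.08
  English: 2.28
  Math: 2.85
  Psychology: 2.19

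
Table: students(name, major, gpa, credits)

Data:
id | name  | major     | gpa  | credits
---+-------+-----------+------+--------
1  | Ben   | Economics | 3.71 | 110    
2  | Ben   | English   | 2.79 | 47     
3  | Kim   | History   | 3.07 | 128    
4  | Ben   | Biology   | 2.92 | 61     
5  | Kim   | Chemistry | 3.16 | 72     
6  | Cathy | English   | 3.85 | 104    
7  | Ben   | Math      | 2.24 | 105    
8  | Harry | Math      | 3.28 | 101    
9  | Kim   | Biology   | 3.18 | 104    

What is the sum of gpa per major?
SELECT major, SUM(gpa) as result
FROM students
GROUP BY major

Result:
  Biology: 6.10
  Chemistry: 3.16
  Economics: 3.71
  English: 6.64
  History: 3.07
  Math: 5.52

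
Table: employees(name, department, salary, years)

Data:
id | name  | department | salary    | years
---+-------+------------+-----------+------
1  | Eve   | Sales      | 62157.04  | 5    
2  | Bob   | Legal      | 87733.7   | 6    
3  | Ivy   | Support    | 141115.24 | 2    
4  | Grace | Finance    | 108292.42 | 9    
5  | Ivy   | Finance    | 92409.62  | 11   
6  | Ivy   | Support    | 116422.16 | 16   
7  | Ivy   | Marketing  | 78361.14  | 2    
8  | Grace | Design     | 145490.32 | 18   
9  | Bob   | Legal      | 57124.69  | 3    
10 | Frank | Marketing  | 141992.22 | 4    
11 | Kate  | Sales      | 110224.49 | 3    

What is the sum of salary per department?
SELECT department, SUM(salary) as result
FROM employees
GROUP BY department

Result:
  Design: 145490.32
  Finance: 200702.04
  Legal: 144858.39
  Marketing: 220353.36
  Sales: 172381.53
  Support: 257537.40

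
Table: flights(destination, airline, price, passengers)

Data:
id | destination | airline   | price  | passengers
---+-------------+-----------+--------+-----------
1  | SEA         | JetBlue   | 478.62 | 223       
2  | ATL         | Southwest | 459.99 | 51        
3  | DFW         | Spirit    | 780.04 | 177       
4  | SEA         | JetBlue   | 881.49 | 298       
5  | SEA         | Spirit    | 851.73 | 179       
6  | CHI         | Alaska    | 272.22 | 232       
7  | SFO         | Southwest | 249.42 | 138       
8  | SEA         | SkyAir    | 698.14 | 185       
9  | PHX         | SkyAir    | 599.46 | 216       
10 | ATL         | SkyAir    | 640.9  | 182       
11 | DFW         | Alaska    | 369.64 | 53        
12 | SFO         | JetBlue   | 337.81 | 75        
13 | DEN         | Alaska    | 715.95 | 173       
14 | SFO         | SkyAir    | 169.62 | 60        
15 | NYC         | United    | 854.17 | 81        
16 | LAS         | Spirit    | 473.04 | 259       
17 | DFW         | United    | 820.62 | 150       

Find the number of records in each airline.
SELECT airline, COUNT(*) as count
FROM flights
GROUP BY airline

Result:
  Alaska: 3
  JetBlue: 3
  SkyAir: 4
  Southwest: 2
  Spirit: 3
  United: 2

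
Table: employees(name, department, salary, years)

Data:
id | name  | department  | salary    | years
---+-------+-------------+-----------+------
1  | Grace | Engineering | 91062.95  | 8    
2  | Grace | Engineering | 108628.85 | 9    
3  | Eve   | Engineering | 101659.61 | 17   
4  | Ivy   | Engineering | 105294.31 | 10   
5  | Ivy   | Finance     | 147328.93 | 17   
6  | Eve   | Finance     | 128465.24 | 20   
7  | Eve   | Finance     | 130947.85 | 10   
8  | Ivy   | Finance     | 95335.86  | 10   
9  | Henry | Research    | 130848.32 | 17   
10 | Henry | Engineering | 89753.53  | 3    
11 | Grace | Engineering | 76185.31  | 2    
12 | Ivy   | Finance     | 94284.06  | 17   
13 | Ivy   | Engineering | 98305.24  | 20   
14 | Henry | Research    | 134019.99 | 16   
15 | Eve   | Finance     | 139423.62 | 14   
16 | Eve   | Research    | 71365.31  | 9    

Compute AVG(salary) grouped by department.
SELECT department, AVG(salary) as result
FROM employees
GROUP BY department

Result:
  Engineering: 95841.40
  Finance: 122630.93
  Research: 112077.87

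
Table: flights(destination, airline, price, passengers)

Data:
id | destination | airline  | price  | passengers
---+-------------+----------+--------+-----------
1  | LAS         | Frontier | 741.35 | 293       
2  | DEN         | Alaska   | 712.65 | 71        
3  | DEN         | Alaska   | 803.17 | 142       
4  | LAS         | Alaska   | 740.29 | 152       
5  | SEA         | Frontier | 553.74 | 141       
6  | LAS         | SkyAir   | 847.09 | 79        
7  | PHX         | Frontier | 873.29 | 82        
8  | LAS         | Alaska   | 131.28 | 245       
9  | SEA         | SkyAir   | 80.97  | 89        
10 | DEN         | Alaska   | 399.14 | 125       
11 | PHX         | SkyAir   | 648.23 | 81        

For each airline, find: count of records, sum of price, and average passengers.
SELECT airline,
       COUNT(*) as cnt,
       SUM(price) as total_price,
       AVG(passengers) as avg_passengers
FROM flights
GROUP BY airline

Result:
  Alaska: 5 records, 2786.53 total price, 147.00 avg passengers
  Frontier: 3 records, 2168.38 total price, 172.00 avg passengers
  SkyAir: 3 records, 1576.29 total price, 83.00 avg passengers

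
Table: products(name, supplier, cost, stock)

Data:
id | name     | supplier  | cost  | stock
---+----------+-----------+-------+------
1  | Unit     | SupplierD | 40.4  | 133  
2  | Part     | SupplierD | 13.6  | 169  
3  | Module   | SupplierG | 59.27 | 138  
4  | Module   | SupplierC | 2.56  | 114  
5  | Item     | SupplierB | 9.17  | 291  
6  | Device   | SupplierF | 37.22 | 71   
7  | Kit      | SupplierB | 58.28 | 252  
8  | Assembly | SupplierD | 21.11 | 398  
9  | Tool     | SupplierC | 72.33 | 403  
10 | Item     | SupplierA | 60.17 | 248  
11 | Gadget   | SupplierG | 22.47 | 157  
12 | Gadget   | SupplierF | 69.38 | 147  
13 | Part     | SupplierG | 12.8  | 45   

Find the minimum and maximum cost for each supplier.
SELECT supplier, MIN(cost), MAX(cost)
FROM products
GROUP BY supplier

Result:
  SupplierA: min=60.17, max=60.17
  SupplierB: min=9.17, max=58.28
  SupplierC: min=2.56, max=72.33
  SupplierD: min=13.60, max=40.40
  SupplierF: min=37.22, max=69.38
  SupplierG: min=12.80, max=59.27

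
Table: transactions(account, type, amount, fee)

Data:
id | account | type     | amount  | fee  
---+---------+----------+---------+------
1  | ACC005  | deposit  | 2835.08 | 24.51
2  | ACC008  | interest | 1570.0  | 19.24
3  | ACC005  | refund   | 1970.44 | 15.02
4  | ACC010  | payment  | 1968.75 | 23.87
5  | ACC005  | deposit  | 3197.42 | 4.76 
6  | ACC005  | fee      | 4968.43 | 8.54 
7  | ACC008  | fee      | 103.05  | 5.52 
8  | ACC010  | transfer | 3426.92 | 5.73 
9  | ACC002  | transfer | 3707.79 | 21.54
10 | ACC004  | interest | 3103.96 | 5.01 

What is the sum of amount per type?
SELECT type, SUM(amount) as result
FROM transactions
GROUP BY type

Result:
  deposit: 6032.50
  fee: 5071.48
  interest: 4673.96
  payment: 1968.75
  refund: 1970.44
  transfer: 7134.71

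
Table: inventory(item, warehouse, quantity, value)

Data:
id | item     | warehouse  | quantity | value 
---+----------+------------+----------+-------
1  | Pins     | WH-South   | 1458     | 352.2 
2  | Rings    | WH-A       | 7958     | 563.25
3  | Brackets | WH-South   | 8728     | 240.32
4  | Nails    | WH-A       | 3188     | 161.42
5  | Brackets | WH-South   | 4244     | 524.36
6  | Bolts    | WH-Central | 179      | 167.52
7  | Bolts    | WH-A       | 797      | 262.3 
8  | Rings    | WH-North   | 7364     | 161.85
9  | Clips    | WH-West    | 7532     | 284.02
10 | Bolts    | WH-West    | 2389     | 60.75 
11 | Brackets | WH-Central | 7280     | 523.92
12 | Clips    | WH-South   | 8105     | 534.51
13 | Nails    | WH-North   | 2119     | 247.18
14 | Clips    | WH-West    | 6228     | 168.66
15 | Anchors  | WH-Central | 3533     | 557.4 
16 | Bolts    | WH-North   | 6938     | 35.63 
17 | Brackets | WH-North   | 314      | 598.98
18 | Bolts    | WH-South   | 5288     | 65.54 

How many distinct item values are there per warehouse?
SELECT warehouse, COUNT(DISTINCT item)
FROM inventory
GROUP BY warehouse

Result:
  WH-A: 3 distinct
  WH-Central: 3 distinct
  WH-North: 4 distinct
  WH-South: 4 distinct
  WH-West: 2 distinct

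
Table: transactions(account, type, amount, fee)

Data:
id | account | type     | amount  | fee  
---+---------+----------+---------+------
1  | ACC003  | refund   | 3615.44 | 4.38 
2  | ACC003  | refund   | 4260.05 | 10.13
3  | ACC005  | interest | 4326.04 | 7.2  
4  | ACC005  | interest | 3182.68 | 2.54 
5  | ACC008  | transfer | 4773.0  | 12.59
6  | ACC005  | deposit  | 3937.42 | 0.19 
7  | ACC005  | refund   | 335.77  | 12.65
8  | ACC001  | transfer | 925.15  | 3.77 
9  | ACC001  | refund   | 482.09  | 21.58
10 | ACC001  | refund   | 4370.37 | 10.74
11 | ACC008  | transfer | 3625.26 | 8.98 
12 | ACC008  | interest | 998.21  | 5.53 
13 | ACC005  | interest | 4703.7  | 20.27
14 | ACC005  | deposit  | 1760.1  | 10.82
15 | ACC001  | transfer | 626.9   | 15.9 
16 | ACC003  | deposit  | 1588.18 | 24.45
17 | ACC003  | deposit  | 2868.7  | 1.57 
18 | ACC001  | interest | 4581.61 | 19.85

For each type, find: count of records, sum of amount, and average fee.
SELECT type,
       COUNT(*) as cnt,
       SUM(amount) as total_amount,
       AVG(fee) as avg_fee
FROM transactions
GROUP BY type

Result:
  deposit: 4 records, 10154.40 total amount, 9.26 avg fee
  interest: 5 records, 17792.24 total amount, 11.08 avg fee
  refund: 5 records, 13063.72 total amount, 11.90 avg fee
  transfer: 4 records, 9950.31 total amount, 10.31 avg fee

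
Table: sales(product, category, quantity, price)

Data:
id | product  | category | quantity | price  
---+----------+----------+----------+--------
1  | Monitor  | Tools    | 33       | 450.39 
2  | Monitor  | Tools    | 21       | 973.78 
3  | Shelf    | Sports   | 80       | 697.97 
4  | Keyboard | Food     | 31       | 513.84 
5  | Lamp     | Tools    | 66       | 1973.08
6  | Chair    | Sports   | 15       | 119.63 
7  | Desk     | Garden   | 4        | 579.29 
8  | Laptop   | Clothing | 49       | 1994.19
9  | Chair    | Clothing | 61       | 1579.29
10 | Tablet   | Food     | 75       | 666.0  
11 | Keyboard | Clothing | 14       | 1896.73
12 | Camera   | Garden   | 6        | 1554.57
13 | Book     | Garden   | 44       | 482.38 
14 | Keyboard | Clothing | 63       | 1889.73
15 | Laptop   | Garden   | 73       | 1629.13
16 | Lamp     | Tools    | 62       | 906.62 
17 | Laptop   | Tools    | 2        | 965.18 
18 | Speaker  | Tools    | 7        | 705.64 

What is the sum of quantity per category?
SELECT category, SUM(quantity) as result
FROM sales
GROUP BY category

Result:
  Clothing: 187
  Food: 106
  Garden: 127
  Sports: 95
  Tools: 191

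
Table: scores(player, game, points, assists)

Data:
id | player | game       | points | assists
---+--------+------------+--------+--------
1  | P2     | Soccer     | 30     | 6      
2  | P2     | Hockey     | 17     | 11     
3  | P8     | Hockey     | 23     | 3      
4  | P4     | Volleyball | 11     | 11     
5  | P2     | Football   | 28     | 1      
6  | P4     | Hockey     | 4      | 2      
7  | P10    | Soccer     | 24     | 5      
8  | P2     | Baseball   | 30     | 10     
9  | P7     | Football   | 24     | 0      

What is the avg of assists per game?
SELECT game, AVG(assists) as result
FROM scores
GROUP BY game

Result:
  Baseball: 10.00
  Football: 0.50
  Hockey: 5.33
  Soccer: 5.50
  Volleyball: 11.00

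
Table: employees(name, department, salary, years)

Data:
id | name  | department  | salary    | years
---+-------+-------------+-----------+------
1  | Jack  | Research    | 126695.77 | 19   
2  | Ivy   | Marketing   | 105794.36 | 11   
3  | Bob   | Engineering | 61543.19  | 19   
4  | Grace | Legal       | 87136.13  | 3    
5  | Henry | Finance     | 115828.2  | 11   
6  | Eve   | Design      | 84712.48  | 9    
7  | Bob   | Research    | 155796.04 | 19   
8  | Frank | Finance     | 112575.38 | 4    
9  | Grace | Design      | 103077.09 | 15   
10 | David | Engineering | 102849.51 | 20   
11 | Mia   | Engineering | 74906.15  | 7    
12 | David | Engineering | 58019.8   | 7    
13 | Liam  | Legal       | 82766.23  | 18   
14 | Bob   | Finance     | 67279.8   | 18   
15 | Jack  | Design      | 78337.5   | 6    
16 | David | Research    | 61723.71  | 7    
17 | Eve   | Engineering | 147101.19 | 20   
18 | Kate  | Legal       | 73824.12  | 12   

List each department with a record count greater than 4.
SELECT department, COUNT(*) as cnt
FROM employees
GROUP BY department
HAVING COUNT(*) > 4

Result:
  Engineering: 5

Note: HAVING filters groups after aggregation, WHERE filters rows before.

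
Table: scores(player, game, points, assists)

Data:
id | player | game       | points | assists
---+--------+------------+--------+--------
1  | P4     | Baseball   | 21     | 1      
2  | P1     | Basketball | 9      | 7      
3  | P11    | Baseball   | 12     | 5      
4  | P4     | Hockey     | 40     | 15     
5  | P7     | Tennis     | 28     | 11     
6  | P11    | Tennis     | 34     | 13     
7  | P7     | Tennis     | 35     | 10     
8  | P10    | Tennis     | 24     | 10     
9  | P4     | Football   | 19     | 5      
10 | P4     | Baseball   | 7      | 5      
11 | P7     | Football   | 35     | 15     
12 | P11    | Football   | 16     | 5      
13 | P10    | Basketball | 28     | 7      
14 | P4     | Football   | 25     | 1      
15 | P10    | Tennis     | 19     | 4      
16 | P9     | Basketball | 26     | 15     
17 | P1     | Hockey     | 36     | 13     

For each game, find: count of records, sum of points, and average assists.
SELECT game,
       COUNT(*) as cnt,
       SUM(points) as total_points,
       AVG(assists) as avg_assists
FROM scores
GROUP BY game

Result:
  Baseball: 3 records, 40 total points, 3.67 avg assists
  Basketball: 3 records, 63 total points, 9.67 avg assists
  Football: 4 records, 95 total points, 6.50 avg assists
  Hockey: 2 records, 76 total points, 14.00 avg assists
  Tennis: 5 records, 140 total points, 9.60 avg assists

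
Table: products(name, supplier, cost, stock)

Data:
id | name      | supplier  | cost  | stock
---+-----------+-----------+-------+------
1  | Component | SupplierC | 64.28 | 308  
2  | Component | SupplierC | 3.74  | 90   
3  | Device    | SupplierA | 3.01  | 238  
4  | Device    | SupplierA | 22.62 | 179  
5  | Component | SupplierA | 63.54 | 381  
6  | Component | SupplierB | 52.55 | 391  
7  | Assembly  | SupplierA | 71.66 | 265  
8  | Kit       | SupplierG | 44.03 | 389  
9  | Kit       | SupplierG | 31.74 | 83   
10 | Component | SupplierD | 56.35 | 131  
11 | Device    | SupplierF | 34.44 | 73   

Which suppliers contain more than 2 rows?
SELECT supplier, COUNT(*) as cnt
FROM products
GROUP BY supplier
HAVING COUNT(*) > 2

Result:
  SupplierA: 4

Note: HAVING filters groups after aggregation, WHERE filters rows before.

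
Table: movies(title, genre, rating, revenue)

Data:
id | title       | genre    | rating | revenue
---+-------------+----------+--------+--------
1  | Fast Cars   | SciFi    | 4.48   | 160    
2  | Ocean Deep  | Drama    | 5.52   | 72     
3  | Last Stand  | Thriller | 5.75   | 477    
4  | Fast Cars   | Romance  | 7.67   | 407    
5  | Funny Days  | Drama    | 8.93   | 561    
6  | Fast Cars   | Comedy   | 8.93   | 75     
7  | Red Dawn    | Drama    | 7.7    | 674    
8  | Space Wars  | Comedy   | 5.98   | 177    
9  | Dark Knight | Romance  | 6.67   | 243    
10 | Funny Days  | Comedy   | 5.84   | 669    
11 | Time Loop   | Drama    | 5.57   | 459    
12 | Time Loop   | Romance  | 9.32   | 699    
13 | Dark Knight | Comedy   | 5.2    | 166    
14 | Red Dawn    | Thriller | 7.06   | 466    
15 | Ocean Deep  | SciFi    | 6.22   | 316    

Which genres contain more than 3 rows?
SELECT genre, COUNT(*) as cnt
FROM movies
GROUP BY genre
HAVING COUNT(*) > 3

Result:
  Comedy: 4
  Drama: 4

Note: HAVING filters groups after aggregation, WHERE filters rows before.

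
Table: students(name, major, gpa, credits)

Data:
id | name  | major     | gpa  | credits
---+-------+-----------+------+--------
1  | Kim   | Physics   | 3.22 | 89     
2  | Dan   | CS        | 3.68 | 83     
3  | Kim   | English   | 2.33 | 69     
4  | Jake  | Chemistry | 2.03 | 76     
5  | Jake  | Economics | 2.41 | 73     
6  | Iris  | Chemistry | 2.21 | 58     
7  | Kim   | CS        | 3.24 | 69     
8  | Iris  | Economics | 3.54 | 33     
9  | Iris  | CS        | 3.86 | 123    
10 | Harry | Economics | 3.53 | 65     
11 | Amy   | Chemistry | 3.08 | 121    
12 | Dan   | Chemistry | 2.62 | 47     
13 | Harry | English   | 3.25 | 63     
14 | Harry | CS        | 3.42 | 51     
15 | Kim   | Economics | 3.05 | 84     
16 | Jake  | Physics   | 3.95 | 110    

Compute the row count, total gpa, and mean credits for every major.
SELECT major,
       COUNT(*) as cnt,
       SUM(gpa) as total_gpa,
       AVG(credits) as avg_credits
FROM students
GROUP BY major

Result:
  CS: 4 records, 14.20 total gpa, 81.50 avg credits
  Chemistry: 4 records, 9.94 total gpa, 75.50 avg credits
  Economics: 4 records, 12.53 total gpa, 63.75 avg credits
  English: 2 records, 5.58 total gpa, 66.00 avg credits
  Physics: 2 records, 7.17 total gpa, 99.50 avg credits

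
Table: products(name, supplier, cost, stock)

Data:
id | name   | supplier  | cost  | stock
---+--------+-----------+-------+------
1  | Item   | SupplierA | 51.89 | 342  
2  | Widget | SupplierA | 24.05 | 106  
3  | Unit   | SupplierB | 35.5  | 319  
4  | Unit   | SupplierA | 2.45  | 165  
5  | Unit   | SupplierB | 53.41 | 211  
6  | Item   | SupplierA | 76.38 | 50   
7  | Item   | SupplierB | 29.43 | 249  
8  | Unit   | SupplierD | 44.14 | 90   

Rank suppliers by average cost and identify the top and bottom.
SELECT supplier, AVG(cost)
FROM products
GROUP BY supplier
ORDER BY AVG(cost)

All groups:
  SupplierA: 38.69
  SupplierB: 39.45
  SupplierD: 44.14

Highest: SupplierD (44.14)
Lowest: SupplierA (38.69)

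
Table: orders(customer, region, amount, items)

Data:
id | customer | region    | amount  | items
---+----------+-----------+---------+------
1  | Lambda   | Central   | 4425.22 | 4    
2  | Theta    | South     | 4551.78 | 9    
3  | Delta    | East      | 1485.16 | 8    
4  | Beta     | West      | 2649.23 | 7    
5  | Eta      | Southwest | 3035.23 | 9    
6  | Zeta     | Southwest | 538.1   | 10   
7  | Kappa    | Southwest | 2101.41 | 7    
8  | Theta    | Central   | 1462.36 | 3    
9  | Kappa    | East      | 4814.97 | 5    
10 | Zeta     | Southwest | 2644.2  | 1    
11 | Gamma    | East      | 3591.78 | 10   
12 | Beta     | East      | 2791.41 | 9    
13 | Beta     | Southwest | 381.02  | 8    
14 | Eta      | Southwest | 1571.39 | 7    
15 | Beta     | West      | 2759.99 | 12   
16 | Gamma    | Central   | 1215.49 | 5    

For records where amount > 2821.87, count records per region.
SELECT region, COUNT(*)
FROM orders
WHERE amount > 2821.87
GROUP BY region

Note: WHERE filters rows before grouping.

Result:
  Central: 1
  East: 2
  South: 1
  Southwest: 1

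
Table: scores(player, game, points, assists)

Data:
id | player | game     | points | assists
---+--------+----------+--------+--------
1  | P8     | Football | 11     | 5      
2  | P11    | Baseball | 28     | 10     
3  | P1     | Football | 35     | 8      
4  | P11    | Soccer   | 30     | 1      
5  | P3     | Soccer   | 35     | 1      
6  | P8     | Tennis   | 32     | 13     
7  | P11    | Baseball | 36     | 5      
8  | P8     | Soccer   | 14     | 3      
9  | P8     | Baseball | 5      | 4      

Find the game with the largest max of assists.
SELECT game, MAX(assists) as val
FROM scores
GROUP BY game
ORDER BY val DESC
LIMIT 1

Result: Tennis with max(assists) = 13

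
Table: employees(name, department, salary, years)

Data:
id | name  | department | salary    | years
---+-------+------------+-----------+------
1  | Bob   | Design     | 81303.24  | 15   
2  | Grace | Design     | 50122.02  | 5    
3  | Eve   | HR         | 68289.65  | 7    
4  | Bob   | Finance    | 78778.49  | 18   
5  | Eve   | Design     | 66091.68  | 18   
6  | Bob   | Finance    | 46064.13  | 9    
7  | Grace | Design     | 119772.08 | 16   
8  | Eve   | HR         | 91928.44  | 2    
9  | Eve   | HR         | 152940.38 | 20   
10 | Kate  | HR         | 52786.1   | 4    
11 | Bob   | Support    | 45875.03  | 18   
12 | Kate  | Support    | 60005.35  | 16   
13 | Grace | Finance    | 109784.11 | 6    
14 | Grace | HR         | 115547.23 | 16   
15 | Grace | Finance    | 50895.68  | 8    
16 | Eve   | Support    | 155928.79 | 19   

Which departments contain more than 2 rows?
SELECT department, COUNT(*) as cnt
FROM employees
GROUP BY department
HAVING COUNT(*) > 2

Result:
  Design: 4
  Finance: 4
  HR: 5
  Support: 3

Note: HAVING filters groups after aggregation, WHERE filters rows before.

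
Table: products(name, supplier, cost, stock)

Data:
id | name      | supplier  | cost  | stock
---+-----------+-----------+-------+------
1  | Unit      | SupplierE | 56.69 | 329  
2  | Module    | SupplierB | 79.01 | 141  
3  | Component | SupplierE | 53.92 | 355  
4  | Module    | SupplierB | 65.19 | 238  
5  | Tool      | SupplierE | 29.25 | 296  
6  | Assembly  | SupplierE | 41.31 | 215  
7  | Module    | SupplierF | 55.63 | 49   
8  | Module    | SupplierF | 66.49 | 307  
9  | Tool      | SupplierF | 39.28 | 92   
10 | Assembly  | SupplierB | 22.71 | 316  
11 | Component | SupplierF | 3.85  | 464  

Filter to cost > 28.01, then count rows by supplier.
SELECT supplier, COUNT(*)
FROM products
WHERE cost > 28.01
GROUP BY supplier

Note: WHERE filters rows before grouping.

Result:
  SupplierB: 2
  SupplierE: 4
  SupplierF: 3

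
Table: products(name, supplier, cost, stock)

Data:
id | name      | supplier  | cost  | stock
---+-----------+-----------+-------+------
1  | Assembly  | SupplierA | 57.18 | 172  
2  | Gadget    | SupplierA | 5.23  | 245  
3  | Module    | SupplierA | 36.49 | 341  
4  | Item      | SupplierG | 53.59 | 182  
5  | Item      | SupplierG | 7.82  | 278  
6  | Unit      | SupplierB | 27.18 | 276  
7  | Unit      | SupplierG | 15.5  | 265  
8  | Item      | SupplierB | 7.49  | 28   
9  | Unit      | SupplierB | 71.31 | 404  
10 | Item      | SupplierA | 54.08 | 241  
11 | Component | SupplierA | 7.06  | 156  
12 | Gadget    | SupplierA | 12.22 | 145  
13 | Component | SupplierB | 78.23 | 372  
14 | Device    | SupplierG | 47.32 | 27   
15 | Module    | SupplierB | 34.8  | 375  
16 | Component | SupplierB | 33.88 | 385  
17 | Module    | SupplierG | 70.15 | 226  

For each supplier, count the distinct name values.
SELECT supplier, COUNT(DISTINCT name)
FROM products
GROUP BY supplier

Result:
  SupplierA: 5 distinct
  SupplierB: 4 distinct
  SupplierG: 4 distinct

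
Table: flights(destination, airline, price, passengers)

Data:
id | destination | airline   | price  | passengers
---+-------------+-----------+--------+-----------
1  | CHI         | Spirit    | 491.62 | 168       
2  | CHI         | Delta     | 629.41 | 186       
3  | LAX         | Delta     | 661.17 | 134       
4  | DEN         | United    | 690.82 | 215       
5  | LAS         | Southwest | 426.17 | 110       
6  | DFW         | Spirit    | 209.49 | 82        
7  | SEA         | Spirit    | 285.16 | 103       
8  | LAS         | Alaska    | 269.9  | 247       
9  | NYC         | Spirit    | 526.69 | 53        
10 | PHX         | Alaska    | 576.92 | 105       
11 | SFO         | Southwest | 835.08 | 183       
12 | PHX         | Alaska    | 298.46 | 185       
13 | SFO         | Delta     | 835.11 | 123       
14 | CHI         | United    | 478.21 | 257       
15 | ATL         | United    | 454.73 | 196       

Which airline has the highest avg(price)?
SELECT airline, AVG(price) as val
FROM flights
GROUP BY airline
ORDER BY val DESC
LIMIT 1

Result: Delta with avg(price) = 708.56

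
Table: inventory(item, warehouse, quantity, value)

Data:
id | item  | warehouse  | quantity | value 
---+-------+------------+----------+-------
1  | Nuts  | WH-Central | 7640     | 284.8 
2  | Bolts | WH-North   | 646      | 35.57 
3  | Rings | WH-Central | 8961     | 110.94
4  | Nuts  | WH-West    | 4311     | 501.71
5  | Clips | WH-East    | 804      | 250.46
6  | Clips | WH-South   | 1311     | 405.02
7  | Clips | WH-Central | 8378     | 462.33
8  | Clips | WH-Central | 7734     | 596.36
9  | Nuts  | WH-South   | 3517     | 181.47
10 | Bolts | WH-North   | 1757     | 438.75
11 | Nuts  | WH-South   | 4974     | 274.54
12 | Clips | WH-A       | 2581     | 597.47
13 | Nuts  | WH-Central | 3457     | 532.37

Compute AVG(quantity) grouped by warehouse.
SELECT warehouse, AVG(quantity) as result
FROM inventory
GROUP BY warehouse

Result:
  WH-A: 2581.00
  WH-Central: 7234.00
  WH-East: 804.00
  WH-North: 1201.50
  WH-South: 3267.33
  WH-West: 4311.00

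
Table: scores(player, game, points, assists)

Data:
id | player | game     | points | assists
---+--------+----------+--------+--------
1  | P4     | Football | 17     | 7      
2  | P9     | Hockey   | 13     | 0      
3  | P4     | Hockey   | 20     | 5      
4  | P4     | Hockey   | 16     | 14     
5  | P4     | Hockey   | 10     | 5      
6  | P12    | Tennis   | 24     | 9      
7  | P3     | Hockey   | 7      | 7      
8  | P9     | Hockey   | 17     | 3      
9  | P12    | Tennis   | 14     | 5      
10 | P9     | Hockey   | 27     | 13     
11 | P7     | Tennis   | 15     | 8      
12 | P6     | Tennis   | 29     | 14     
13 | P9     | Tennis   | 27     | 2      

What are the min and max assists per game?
SELECT game, MIN(assists), MAX(assists)
FROM scores
GROUP BY game

Result:
  Football: min=7, max=7
  Hockey: min=0, max=14
  Tennis: min=2, max=14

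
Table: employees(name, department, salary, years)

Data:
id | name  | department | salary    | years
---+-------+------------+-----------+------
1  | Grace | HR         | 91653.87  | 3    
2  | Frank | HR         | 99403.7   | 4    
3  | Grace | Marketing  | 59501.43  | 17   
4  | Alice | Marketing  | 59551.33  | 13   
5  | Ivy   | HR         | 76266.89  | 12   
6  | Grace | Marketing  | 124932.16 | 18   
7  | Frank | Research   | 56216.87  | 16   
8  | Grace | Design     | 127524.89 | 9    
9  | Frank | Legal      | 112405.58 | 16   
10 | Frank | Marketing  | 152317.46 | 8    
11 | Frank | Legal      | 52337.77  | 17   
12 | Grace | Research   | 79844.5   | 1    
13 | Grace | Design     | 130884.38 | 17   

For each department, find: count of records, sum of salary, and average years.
SELECT department,
       COUNT(*) as cnt,
       SUM(salary) as total_salary,
       AVG(years) as avg_years
FROM employees
GROUP BY department

Result:
  Design: 2 records, 258409.27 total salary, 13.00 avg years
  HR: 3 records, 267324.46 total salary, 6.33 avg years
  Legal: 2 records, 164743.35 total salary, 16.50 avg years
  Marketing: 4 records, 396302.38 total salary, 14.00 avg years
  Research: 2 records, 136061.37 total salary, 8.50 avg years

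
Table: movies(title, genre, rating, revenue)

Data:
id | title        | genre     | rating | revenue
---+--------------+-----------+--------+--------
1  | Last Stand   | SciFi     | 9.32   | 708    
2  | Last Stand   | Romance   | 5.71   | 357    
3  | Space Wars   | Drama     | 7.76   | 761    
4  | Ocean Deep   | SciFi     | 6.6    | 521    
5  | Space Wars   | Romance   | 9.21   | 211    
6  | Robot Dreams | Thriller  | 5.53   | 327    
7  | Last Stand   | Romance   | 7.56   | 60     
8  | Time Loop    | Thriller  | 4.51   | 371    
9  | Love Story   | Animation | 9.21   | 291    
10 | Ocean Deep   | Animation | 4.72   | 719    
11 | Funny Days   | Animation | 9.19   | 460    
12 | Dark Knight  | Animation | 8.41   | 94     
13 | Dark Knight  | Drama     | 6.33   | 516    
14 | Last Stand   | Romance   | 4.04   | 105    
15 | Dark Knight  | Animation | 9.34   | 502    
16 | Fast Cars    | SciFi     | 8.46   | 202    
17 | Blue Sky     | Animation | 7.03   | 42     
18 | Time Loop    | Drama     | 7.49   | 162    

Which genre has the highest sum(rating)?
SELECT genre, SUM(rating) as val
FROM movies
GROUP BY genre
ORDER BY val DESC
LIMIT 1

Result: Animation with sum(rating) = 47.90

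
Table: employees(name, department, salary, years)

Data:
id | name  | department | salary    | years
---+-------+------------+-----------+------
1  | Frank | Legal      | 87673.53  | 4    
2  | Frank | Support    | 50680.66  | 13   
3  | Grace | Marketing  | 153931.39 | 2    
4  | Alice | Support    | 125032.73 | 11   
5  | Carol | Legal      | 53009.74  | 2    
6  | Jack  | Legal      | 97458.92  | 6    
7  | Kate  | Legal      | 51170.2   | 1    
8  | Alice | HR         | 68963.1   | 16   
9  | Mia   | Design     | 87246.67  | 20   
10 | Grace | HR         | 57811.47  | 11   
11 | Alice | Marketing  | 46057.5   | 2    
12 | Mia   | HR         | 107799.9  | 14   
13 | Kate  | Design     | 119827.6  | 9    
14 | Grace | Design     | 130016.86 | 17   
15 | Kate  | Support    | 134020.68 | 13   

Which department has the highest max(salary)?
SELECT department, MAX(salary) as val
FROM employees
GROUP BY department
ORDER BY val DESC
LIMIT 1

Result: Marketing with max(salary) = 153931.39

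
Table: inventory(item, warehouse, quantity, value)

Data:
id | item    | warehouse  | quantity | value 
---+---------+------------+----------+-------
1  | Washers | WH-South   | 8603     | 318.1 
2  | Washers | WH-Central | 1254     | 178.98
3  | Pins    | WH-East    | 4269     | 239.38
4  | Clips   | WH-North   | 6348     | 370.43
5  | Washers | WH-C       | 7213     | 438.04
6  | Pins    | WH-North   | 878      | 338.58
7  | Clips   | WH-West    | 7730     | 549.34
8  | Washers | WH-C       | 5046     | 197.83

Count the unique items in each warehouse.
SELECT warehouse, COUNT(DISTINCT item)
FROM inventory
GROUP BY warehouse

Result:
  WH-C: 1 distinct
  WH-Central: 1 distinct
  WH-East: 1 distinct
  WH-North: 2 distinct
  WH-South: 1 distinct
  WH-West: 1 distinct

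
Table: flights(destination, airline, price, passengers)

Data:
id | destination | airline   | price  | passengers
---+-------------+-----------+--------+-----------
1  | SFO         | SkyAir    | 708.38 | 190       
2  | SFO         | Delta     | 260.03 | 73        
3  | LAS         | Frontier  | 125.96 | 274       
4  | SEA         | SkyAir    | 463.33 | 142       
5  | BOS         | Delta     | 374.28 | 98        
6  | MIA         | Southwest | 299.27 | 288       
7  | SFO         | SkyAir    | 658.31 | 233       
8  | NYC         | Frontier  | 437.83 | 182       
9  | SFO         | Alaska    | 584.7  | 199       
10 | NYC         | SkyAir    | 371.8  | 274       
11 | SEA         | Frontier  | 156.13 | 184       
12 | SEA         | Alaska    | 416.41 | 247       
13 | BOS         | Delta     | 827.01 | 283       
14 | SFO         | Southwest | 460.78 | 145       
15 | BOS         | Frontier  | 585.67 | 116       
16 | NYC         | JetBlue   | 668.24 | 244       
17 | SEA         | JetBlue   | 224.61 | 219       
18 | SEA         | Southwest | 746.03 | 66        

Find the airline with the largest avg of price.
SELECT airline, AVG(price) as val
FROM flights
GROUP BY airline
ORDER BY val DESC
LIMIT 1

Result: SkyAir with avg(price) = 550.46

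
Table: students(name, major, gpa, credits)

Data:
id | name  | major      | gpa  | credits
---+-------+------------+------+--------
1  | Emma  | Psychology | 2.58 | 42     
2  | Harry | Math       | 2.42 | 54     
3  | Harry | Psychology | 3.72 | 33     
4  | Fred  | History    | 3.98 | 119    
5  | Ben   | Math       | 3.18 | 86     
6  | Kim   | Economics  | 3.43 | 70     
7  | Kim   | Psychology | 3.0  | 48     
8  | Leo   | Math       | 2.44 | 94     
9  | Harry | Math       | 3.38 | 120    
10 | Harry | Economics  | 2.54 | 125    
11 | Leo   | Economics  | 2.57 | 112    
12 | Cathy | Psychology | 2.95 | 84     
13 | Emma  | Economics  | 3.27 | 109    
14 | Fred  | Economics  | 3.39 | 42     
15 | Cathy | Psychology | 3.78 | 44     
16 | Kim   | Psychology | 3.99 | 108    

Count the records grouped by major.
SELECT major, COUNT(*) as count
FROM students
GROUP BY major

Result:
  Economics: 5
  History: 1
  Math: 4
  Psychology: 6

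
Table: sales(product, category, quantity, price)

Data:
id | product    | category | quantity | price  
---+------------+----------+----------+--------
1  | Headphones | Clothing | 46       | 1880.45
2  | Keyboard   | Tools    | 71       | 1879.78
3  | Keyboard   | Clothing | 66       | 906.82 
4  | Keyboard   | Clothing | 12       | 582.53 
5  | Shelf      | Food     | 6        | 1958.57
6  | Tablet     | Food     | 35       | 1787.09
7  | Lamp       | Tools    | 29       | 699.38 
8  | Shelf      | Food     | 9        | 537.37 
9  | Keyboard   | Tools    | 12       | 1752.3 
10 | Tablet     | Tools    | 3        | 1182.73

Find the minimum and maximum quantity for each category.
SELECT category, MIN(quantity), MAX(quantity)
FROM sales
GROUP BY category

Result:
  Clothing: min=12, max=66
  Food: min=6, max=35
  Tools: min=3, max=71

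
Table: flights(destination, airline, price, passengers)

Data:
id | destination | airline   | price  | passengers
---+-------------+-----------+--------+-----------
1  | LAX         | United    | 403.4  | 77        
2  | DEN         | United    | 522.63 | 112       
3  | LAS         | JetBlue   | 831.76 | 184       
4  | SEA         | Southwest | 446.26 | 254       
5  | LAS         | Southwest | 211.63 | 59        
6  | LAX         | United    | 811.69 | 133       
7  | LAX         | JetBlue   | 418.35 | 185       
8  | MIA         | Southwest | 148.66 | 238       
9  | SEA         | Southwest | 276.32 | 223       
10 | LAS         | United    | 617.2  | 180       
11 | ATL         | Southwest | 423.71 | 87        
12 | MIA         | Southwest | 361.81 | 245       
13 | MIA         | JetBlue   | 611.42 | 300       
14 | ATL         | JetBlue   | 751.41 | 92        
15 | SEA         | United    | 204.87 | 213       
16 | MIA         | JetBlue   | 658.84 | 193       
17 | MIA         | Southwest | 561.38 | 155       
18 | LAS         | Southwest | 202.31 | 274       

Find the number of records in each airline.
SELECT airline, COUNT(*) as count
FROM flights
GROUP BY airline

Result:
  JetBlue: 5
  Southwest: 8
  United: 5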